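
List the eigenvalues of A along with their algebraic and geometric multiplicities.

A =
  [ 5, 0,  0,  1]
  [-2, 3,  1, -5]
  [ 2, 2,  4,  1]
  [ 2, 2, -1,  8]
λ = 5: alg = 4, geom = 2

Step 1 — factor the characteristic polynomial to read off the algebraic multiplicities:
  χ_A(x) = (x - 5)^4

Step 2 — compute geometric multiplicities via the rank-nullity identity g(λ) = n − rank(A − λI):
  rank(A − (5)·I) = 2, so dim ker(A − (5)·I) = n − 2 = 2

Summary:
  λ = 5: algebraic multiplicity = 4, geometric multiplicity = 2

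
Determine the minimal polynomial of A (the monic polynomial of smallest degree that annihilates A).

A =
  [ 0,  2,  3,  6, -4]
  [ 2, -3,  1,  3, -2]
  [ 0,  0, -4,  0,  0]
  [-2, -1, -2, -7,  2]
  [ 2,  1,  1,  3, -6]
x^3 + 12*x^2 + 48*x + 64

The characteristic polynomial is χ_A(x) = (x + 4)^5, so the eigenvalues are known. The minimal polynomial is
  m_A(x) = Π_λ (x − λ)^{k_λ}
where k_λ is the size of the *largest* Jordan block for λ (equivalently, the smallest k with (A − λI)^k v = 0 for every generalised eigenvector v of λ).

  λ = -4: largest Jordan block has size 3, contributing (x + 4)^3

So m_A(x) = (x + 4)^3 = x^3 + 12*x^2 + 48*x + 64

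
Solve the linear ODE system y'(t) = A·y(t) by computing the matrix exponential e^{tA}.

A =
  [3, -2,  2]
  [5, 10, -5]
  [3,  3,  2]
e^{tA} =
  [-2*t*exp(5*t) + exp(5*t), -2*t*exp(5*t), 2*t*exp(5*t)]
  [5*t*exp(5*t), 5*t*exp(5*t) + exp(5*t), -5*t*exp(5*t)]
  [3*t*exp(5*t), 3*t*exp(5*t), -3*t*exp(5*t) + exp(5*t)]

Strategy: write A = P · J · P⁻¹ where J is a Jordan canonical form, so e^{tA} = P · e^{tJ} · P⁻¹, and e^{tJ} can be computed block-by-block.

A has Jordan form
J =
  [5, 1, 0]
  [0, 5, 0]
  [0, 0, 5]
(up to reordering of blocks).

Per-block formulas:
  For a 2×2 Jordan block J_2(5): exp(t · J_2(5)) = e^(5t)·(I + t·N), where N is the 2×2 nilpotent shift.
  For a 1×1 block at λ = 5: exp(t · [5]) = [e^(5t)].

After assembling e^{tJ} and conjugating by P, we get:

e^{tA} =
  [-2*t*exp(5*t) + exp(5*t), -2*t*exp(5*t), 2*t*exp(5*t)]
  [5*t*exp(5*t), 5*t*exp(5*t) + exp(5*t), -5*t*exp(5*t)]
  [3*t*exp(5*t), 3*t*exp(5*t), -3*t*exp(5*t) + exp(5*t)]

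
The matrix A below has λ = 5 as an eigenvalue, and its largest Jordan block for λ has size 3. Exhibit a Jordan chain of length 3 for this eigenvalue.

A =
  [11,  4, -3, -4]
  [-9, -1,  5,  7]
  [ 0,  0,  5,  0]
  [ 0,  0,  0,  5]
A Jordan chain for λ = 5 of length 3:
v_1 = (2, -3, 0, 0)ᵀ
v_2 = (-3, 5, 0, 0)ᵀ
v_3 = (0, 0, 1, 0)ᵀ

Let N = A − (5)·I. We want v_3 with N^3 v_3 = 0 but N^2 v_3 ≠ 0; then v_{j-1} := N · v_j for j = 3, …, 2.

Pick v_3 = (0, 0, 1, 0)ᵀ.
Then v_2 = N · v_3 = (-3, 5, 0, 0)ᵀ.
Then v_1 = N · v_2 = (2, -3, 0, 0)ᵀ.

Sanity check: (A − (5)·I) v_1 = (0, 0, 0, 0)ᵀ = 0. ✓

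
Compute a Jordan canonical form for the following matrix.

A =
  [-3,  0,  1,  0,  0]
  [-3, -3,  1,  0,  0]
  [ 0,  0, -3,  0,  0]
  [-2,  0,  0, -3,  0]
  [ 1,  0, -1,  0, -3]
J_3(-3) ⊕ J_1(-3) ⊕ J_1(-3)

The characteristic polynomial is
  det(x·I − A) = x^5 + 15*x^4 + 90*x^3 + 270*x^2 + 405*x + 243 = (x + 3)^5

Eigenvalues and multiplicities (the geometric multiplicity of λ is n − rank(A − λI), which equals the number of Jordan blocks for λ):
  λ = -3: algebraic multiplicity = 5, geometric multiplicity = 3

Determining the block sizes for each eigenvalue:
  λ = -3: with am = 5 and gm = 3, the partition is not yet determined (e.g. several partitions of 5 into 3 parts exist). Let N = A − (-3)·I. Computing rank(N^1) = 2, rank(N^2) = 1, rank(N^3) = 0; the number of blocks of size ≥ j is rank(N^{j−1}) − rank(N^j), giving [3, 1, 1]. So we have 1 block(s) of size 3, 2 block(s) of size 1 → block sizes [3, 1, 1]

Assembling the blocks gives a Jordan form
J =
  [-3,  1,  0,  0,  0]
  [ 0, -3,  1,  0,  0]
  [ 0,  0, -3,  0,  0]
  [ 0,  0,  0, -3,  0]
  [ 0,  0,  0,  0, -3]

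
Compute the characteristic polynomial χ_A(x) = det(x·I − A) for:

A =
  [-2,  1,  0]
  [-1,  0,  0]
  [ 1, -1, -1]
x^3 + 3*x^2 + 3*x + 1

Expanding det(x·I − A) (e.g. by cofactor expansion or by noting that A is similar to its Jordan form J, which has the same characteristic polynomial as A) gives
  χ_A(x) = x^3 + 3*x^2 + 3*x + 1
which factors as (x + 1)^3. The eigenvalues (with algebraic multiplicities) are λ = -1 with multiplicity 3.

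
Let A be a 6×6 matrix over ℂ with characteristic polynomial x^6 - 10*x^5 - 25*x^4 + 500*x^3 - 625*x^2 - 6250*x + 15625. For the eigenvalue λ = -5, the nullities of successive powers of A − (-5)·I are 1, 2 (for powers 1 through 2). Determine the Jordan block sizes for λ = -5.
Block sizes for λ = -5: [2]

From the dimensions of kernels of powers, the number of Jordan blocks of size at least j is d_j − d_{j−1} where d_j = dim ker(N^j) (with d_0 = 0). Computing the differences gives [1, 1].
The number of blocks of size exactly k is (#blocks of size ≥ k) − (#blocks of size ≥ k + 1), so the partition is: 1 block(s) of size 2.
In nonincreasing order the block sizes are [2].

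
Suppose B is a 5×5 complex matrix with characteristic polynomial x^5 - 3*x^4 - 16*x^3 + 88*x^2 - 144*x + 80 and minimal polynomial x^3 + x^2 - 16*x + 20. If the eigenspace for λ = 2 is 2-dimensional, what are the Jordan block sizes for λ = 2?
Block sizes for λ = 2: [2, 2]

Step 1 — from the characteristic polynomial, algebraic multiplicity of λ = 2 is 4. From dim ker(B − (2)·I) = 2, there are exactly 2 Jordan blocks for λ = 2.
Step 2 — from the minimal polynomial, the factor (x − 2)^2 tells us the largest block for λ = 2 has size 2.
Step 3 — with total size 4, 2 blocks, and largest block 2, the block sizes (in nonincreasing order) are [2, 2].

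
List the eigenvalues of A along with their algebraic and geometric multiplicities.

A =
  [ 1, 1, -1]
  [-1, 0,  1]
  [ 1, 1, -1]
λ = 0: alg = 3, geom = 1

Step 1 — factor the characteristic polynomial to read off the algebraic multiplicities:
  χ_A(x) = x^3

Step 2 — compute geometric multiplicities via the rank-nullity identity g(λ) = n − rank(A − λI):
  rank(A − (0)·I) = 2, so dim ker(A − (0)·I) = n − 2 = 1

Summary:
  λ = 0: algebraic multiplicity = 3, geometric multiplicity = 1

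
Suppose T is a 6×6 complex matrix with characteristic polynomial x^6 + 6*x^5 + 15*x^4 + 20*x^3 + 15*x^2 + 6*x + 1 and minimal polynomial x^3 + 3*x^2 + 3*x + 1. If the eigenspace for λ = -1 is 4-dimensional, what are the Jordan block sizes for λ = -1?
Block sizes for λ = -1: [3, 1, 1, 1]

Step 1 — from the characteristic polynomial, algebraic multiplicity of λ = -1 is 6. From dim ker(T − (-1)·I) = 4, there are exactly 4 Jordan blocks for λ = -1.
Step 2 — from the minimal polynomial, the factor (x + 1)^3 tells us the largest block for λ = -1 has size 3.
Step 3 — with total size 6, 4 blocks, and largest block 3, the block sizes (in nonincreasing order) are [3, 1, 1, 1].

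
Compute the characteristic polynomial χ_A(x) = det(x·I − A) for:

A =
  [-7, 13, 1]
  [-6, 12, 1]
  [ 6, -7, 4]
x^3 - 9*x^2 + 15*x + 25

Expanding det(x·I − A) (e.g. by cofactor expansion or by noting that A is similar to its Jordan form J, which has the same characteristic polynomial as A) gives
  χ_A(x) = x^3 - 9*x^2 + 15*x + 25
which factors as (x - 5)^2*(x + 1). The eigenvalues (with algebraic multiplicities) are λ = -1 with multiplicity 1, λ = 5 with multiplicity 2.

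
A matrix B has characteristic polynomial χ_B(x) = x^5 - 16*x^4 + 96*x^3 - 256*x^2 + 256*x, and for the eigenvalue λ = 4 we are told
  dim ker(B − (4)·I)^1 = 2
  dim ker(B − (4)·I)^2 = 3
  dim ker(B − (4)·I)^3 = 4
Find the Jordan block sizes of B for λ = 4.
Block sizes for λ = 4: [3, 1]

From the dimensions of kernels of powers, the number of Jordan blocks of size at least j is d_j − d_{j−1} where d_j = dim ker(N^j) (with d_0 = 0). Computing the differences gives [2, 1, 1].
The number of blocks of size exactly k is (#blocks of size ≥ k) − (#blocks of size ≥ k + 1), so the partition is: 1 block(s) of size 1, 1 block(s) of size 3.
In nonincreasing order the block sizes are [3, 1].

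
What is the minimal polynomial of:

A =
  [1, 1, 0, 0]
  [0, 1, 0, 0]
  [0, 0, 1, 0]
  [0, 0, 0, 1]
x^2 - 2*x + 1

The characteristic polynomial is χ_A(x) = (x - 1)^4, so the eigenvalues are known. The minimal polynomial is
  m_A(x) = Π_λ (x − λ)^{k_λ}
where k_λ is the size of the *largest* Jordan block for λ (equivalently, the smallest k with (A − λI)^k v = 0 for every generalised eigenvector v of λ).

  λ = 1: largest Jordan block has size 2, contributing (x − 1)^2

So m_A(x) = (x - 1)^2 = x^2 - 2*x + 1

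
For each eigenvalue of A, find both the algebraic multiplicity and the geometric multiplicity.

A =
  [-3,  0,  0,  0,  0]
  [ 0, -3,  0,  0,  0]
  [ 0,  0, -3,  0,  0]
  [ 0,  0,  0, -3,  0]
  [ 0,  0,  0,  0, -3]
λ = -3: alg = 5, geom = 5

Step 1 — factor the characteristic polynomial to read off the algebraic multiplicities:
  χ_A(x) = (x + 3)^5

Step 2 — compute geometric multiplicities via the rank-nullity identity g(λ) = n − rank(A − λI):
  rank(A − (-3)·I) = 0, so dim ker(A − (-3)·I) = n − 0 = 5

Summary:
  λ = -3: algebraic multiplicity = 5, geometric multiplicity = 5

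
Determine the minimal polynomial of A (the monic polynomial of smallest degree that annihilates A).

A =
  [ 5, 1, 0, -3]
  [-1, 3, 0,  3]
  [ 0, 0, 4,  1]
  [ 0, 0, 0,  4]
x^2 - 8*x + 16

The characteristic polynomial is χ_A(x) = (x - 4)^4, so the eigenvalues are known. The minimal polynomial is
  m_A(x) = Π_λ (x − λ)^{k_λ}
where k_λ is the size of the *largest* Jordan block for λ (equivalently, the smallest k with (A − λI)^k v = 0 for every generalised eigenvector v of λ).

  λ = 4: largest Jordan block has size 2, contributing (x − 4)^2

So m_A(x) = (x - 4)^2 = x^2 - 8*x + 16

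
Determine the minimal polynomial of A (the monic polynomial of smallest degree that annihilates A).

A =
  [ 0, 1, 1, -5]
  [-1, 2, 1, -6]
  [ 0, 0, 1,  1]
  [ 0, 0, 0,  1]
x^2 - 2*x + 1

The characteristic polynomial is χ_A(x) = (x - 1)^4, so the eigenvalues are known. The minimal polynomial is
  m_A(x) = Π_λ (x − λ)^{k_λ}
where k_λ is the size of the *largest* Jordan block for λ (equivalently, the smallest k with (A − λI)^k v = 0 for every generalised eigenvector v of λ).

  λ = 1: largest Jordan block has size 2, contributing (x − 1)^2

So m_A(x) = (x - 1)^2 = x^2 - 2*x + 1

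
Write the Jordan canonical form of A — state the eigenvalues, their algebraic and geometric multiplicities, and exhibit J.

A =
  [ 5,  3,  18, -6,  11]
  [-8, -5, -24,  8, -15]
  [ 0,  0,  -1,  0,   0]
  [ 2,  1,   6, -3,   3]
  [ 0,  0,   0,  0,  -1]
J_3(-1) ⊕ J_1(-1) ⊕ J_1(-1)

The characteristic polynomial is
  det(x·I − A) = x^5 + 5*x^4 + 10*x^3 + 10*x^2 + 5*x + 1 = (x + 1)^5

Eigenvalues and multiplicities (the geometric multiplicity of λ is n − rank(A − λI), which equals the number of Jordan blocks for λ):
  λ = -1: algebraic multiplicity = 5, geometric multiplicity = 3

Determining the block sizes for each eigenvalue:
  λ = -1: with am = 5 and gm = 3, the partition is not yet determined (e.g. several partitions of 5 into 3 parts exist). Let N = A − (-1)·I. Computing rank(N^1) = 2, rank(N^2) = 1, rank(N^3) = 0; the number of blocks of size ≥ j is rank(N^{j−1}) − rank(N^j), giving [3, 1, 1]. So we have 1 block(s) of size 3, 2 block(s) of size 1 → block sizes [3, 1, 1]

Assembling the blocks gives a Jordan form
J =
  [-1,  1,  0,  0,  0]
  [ 0, -1,  1,  0,  0]
  [ 0,  0, -1,  0,  0]
  [ 0,  0,  0, -1,  0]
  [ 0,  0,  0,  0, -1]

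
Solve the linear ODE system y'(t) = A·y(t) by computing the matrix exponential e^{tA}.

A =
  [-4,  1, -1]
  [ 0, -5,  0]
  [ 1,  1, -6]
e^{tA} =
  [t*exp(-5*t) + exp(-5*t), t*exp(-5*t), -t*exp(-5*t)]
  [0, exp(-5*t), 0]
  [t*exp(-5*t), t*exp(-5*t), -t*exp(-5*t) + exp(-5*t)]

Strategy: write A = P · J · P⁻¹ where J is a Jordan canonical form, so e^{tA} = P · e^{tJ} · P⁻¹, and e^{tJ} can be computed block-by-block.

A has Jordan form
J =
  [-5,  1,  0]
  [ 0, -5,  0]
  [ 0,  0, -5]
(up to reordering of blocks).

Per-block formulas:
  For a 1×1 block at λ = -5: exp(t · [-5]) = [e^(-5t)].
  For a 2×2 Jordan block J_2(-5): exp(t · J_2(-5)) = e^(-5t)·(I + t·N), where N is the 2×2 nilpotent shift.

After assembling e^{tJ} and conjugating by P, we get:

e^{tA} =
  [t*exp(-5*t) + exp(-5*t), t*exp(-5*t), -t*exp(-5*t)]
  [0, exp(-5*t), 0]
  [t*exp(-5*t), t*exp(-5*t), -t*exp(-5*t) + exp(-5*t)]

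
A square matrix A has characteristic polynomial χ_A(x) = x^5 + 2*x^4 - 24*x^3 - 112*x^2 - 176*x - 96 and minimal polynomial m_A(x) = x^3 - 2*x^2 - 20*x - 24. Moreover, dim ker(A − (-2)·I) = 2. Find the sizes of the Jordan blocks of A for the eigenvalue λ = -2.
Block sizes for λ = -2: [2, 2]

Step 1 — from the characteristic polynomial, algebraic multiplicity of λ = -2 is 4. From dim ker(A − (-2)·I) = 2, there are exactly 2 Jordan blocks for λ = -2.
Step 2 — from the minimal polynomial, the factor (x + 2)^2 tells us the largest block for λ = -2 has size 2.
Step 3 — with total size 4, 2 blocks, and largest block 2, the block sizes (in nonincreasing order) are [2, 2].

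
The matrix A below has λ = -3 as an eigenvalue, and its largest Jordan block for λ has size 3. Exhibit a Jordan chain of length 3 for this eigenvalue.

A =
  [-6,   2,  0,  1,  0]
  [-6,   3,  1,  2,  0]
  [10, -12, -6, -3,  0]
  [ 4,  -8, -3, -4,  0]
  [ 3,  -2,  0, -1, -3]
A Jordan chain for λ = -3 of length 3:
v_1 = (0, -4, 8, 8, 0)ᵀ
v_2 = (-4, -6, 8, 0, 4)ᵀ
v_3 = (2, 1, 0, 0, 0)ᵀ

Let N = A − (-3)·I. We want v_3 with N^3 v_3 = 0 but N^2 v_3 ≠ 0; then v_{j-1} := N · v_j for j = 3, …, 2.

Pick v_3 = (2, 1, 0, 0, 0)ᵀ.
Then v_2 = N · v_3 = (-4, -6, 8, 0, 4)ᵀ.
Then v_1 = N · v_2 = (0, -4, 8, 8, 0)ᵀ.

Sanity check: (A − (-3)·I) v_1 = (0, 0, 0, 0, 0)ᵀ = 0. ✓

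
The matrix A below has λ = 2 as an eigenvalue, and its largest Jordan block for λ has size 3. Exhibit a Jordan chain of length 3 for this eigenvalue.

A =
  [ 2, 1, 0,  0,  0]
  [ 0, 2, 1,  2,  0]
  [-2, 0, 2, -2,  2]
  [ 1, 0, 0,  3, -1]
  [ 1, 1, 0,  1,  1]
A Jordan chain for λ = 2 of length 3:
v_1 = (1, 0, 0, 0, 1)ᵀ
v_2 = (0, 1, 0, 0, 0)ᵀ
v_3 = (0, 0, 1, 0, 0)ᵀ

Let N = A − (2)·I. We want v_3 with N^3 v_3 = 0 but N^2 v_3 ≠ 0; then v_{j-1} := N · v_j for j = 3, …, 2.

Pick v_3 = (0, 0, 1, 0, 0)ᵀ.
Then v_2 = N · v_3 = (0, 1, 0, 0, 0)ᵀ.
Then v_1 = N · v_2 = (1, 0, 0, 0, 1)ᵀ.

Sanity check: (A − (2)·I) v_1 = (0, 0, 0, 0, 0)ᵀ = 0. ✓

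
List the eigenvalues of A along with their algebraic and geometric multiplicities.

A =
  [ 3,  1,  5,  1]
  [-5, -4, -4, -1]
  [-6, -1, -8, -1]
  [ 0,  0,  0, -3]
λ = -3: alg = 4, geom = 2

Step 1 — factor the characteristic polynomial to read off the algebraic multiplicities:
  χ_A(x) = (x + 3)^4

Step 2 — compute geometric multiplicities via the rank-nullity identity g(λ) = n − rank(A − λI):
  rank(A − (-3)·I) = 2, so dim ker(A − (-3)·I) = n − 2 = 2

Summary:
  λ = -3: algebraic multiplicity = 4, geometric multiplicity = 2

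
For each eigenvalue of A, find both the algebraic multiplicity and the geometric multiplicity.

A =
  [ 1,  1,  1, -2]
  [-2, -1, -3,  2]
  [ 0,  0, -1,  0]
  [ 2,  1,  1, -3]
λ = -1: alg = 4, geom = 2

Step 1 — factor the characteristic polynomial to read off the algebraic multiplicities:
  χ_A(x) = (x + 1)^4

Step 2 — compute geometric multiplicities via the rank-nullity identity g(λ) = n − rank(A − λI):
  rank(A − (-1)·I) = 2, so dim ker(A − (-1)·I) = n − 2 = 2

Summary:
  λ = -1: algebraic multiplicity = 4, geometric multiplicity = 2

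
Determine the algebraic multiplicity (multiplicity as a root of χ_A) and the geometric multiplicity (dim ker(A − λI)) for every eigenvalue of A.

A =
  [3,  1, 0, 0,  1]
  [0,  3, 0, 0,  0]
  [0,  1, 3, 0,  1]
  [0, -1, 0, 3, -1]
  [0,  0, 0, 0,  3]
λ = 3: alg = 5, geom = 4

Step 1 — factor the characteristic polynomial to read off the algebraic multiplicities:
  χ_A(x) = (x - 3)^5

Step 2 — compute geometric multiplicities via the rank-nullity identity g(λ) = n − rank(A − λI):
  rank(A − (3)·I) = 1, so dim ker(A − (3)·I) = n − 1 = 4

Summary:
  λ = 3: algebraic multiplicity = 5, geometric multiplicity = 4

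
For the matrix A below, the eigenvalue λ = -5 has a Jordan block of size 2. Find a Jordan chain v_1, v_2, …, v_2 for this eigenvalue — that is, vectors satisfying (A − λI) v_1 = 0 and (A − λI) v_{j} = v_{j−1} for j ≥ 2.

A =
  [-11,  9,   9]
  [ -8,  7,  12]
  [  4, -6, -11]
A Jordan chain for λ = -5 of length 2:
v_1 = (-6, -8, 4)ᵀ
v_2 = (1, 0, 0)ᵀ

Let N = A − (-5)·I. We want v_2 with N^2 v_2 = 0 but N^1 v_2 ≠ 0; then v_{j-1} := N · v_j for j = 2, …, 2.

Pick v_2 = (1, 0, 0)ᵀ.
Then v_1 = N · v_2 = (-6, -8, 4)ᵀ.

Sanity check: (A − (-5)·I) v_1 = (0, 0, 0)ᵀ = 0. ✓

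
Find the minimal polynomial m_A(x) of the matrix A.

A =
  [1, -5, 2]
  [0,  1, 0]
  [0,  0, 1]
x^2 - 2*x + 1

The characteristic polynomial is χ_A(x) = (x - 1)^3, so the eigenvalues are known. The minimal polynomial is
  m_A(x) = Π_λ (x − λ)^{k_λ}
where k_λ is the size of the *largest* Jordan block for λ (equivalently, the smallest k with (A − λI)^k v = 0 for every generalised eigenvector v of λ).

  λ = 1: largest Jordan block has size 2, contributing (x − 1)^2

So m_A(x) = (x - 1)^2 = x^2 - 2*x + 1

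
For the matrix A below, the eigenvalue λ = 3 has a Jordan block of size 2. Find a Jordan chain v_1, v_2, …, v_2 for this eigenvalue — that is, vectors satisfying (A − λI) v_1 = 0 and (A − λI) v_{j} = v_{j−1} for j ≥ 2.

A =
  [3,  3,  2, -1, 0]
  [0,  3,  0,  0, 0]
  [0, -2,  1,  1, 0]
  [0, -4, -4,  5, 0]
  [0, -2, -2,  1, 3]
A Jordan chain for λ = 3 of length 2:
v_1 = (3, 0, -2, -4, -2)ᵀ
v_2 = (0, 1, 0, 0, 0)ᵀ

Let N = A − (3)·I. We want v_2 with N^2 v_2 = 0 but N^1 v_2 ≠ 0; then v_{j-1} := N · v_j for j = 2, …, 2.

Pick v_2 = (0, 1, 0, 0, 0)ᵀ.
Then v_1 = N · v_2 = (3, 0, -2, -4, -2)ᵀ.

Sanity check: (A − (3)·I) v_1 = (0, 0, 0, 0, 0)ᵀ = 0. ✓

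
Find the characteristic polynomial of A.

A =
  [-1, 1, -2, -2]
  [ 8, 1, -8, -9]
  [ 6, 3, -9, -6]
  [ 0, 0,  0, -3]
x^4 + 12*x^3 + 54*x^2 + 108*x + 81

Expanding det(x·I − A) (e.g. by cofactor expansion or by noting that A is similar to its Jordan form J, which has the same characteristic polynomial as A) gives
  χ_A(x) = x^4 + 12*x^3 + 54*x^2 + 108*x + 81
which factors as (x + 3)^4. The eigenvalues (with algebraic multiplicities) are λ = -3 with multiplicity 4.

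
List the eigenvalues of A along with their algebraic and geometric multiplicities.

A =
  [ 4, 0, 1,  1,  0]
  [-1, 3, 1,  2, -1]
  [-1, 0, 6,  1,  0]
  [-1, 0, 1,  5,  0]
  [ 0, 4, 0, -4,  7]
λ = 5: alg = 5, geom = 2

Step 1 — factor the characteristic polynomial to read off the algebraic multiplicities:
  χ_A(x) = (x - 5)^5

Step 2 — compute geometric multiplicities via the rank-nullity identity g(λ) = n − rank(A − λI):
  rank(A − (5)·I) = 3, so dim ker(A − (5)·I) = n − 3 = 2

Summary:
  λ = 5: algebraic multiplicity = 5, geometric multiplicity = 2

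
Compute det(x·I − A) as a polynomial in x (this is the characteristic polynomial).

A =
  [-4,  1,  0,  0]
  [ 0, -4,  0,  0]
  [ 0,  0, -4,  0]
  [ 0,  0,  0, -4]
x^4 + 16*x^3 + 96*x^2 + 256*x + 256

Expanding det(x·I − A) (e.g. by cofactor expansion or by noting that A is similar to its Jordan form J, which has the same characteristic polynomial as A) gives
  χ_A(x) = x^4 + 16*x^3 + 96*x^2 + 256*x + 256
which factors as (x + 4)^4. The eigenvalues (with algebraic multiplicities) are λ = -4 with multiplicity 4.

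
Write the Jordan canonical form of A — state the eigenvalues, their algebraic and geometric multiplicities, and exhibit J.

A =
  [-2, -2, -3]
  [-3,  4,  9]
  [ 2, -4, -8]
J_3(-2)

The characteristic polynomial is
  det(x·I − A) = x^3 + 6*x^2 + 12*x + 8 = (x + 2)^3

Eigenvalues and multiplicities (the geometric multiplicity of λ is n − rank(A − λI), which equals the number of Jordan blocks for λ):
  λ = -2: algebraic multiplicity = 3, geometric multiplicity = 1

Determining the block sizes for each eigenvalue:
  λ = -2: one block (gm = 1), so the single block has size am = 3 → block sizes [3]

Assembling the blocks gives a Jordan form
J =
  [-2,  1,  0]
  [ 0, -2,  1]
  [ 0,  0, -2]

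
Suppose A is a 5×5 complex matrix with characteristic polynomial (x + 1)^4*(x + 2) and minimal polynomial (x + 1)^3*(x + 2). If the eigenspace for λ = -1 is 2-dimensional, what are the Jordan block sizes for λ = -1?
Block sizes for λ = -1: [3, 1]

Step 1 — from the characteristic polynomial, algebraic multiplicity of λ = -1 is 4. From dim ker(A − (-1)·I) = 2, there are exactly 2 Jordan blocks for λ = -1.
Step 2 — from the minimal polynomial, the factor (x + 1)^3 tells us the largest block for λ = -1 has size 3.
Step 3 — with total size 4, 2 blocks, and largest block 3, the block sizes (in nonincreasing order) are [3, 1].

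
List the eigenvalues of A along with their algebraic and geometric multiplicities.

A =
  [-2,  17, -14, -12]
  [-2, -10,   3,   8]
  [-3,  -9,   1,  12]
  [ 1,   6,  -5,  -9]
λ = -5: alg = 4, geom = 2

Step 1 — factor the characteristic polynomial to read off the algebraic multiplicities:
  χ_A(x) = (x + 5)^4

Step 2 — compute geometric multiplicities via the rank-nullity identity g(λ) = n − rank(A − λI):
  rank(A − (-5)·I) = 2, so dim ker(A − (-5)·I) = n − 2 = 2

Summary:
  λ = -5: algebraic multiplicity = 4, geometric multiplicity = 2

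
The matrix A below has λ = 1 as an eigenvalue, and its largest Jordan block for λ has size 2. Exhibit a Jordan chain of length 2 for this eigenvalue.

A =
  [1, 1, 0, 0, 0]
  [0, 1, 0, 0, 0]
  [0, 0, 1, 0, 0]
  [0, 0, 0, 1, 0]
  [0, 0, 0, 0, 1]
A Jordan chain for λ = 1 of length 2:
v_1 = (1, 0, 0, 0, 0)ᵀ
v_2 = (0, 1, 0, 0, 0)ᵀ

Let N = A − (1)·I. We want v_2 with N^2 v_2 = 0 but N^1 v_2 ≠ 0; then v_{j-1} := N · v_j for j = 2, …, 2.

Pick v_2 = (0, 1, 0, 0, 0)ᵀ.
Then v_1 = N · v_2 = (1, 0, 0, 0, 0)ᵀ.

Sanity check: (A − (1)·I) v_1 = (0, 0, 0, 0, 0)ᵀ = 0. ✓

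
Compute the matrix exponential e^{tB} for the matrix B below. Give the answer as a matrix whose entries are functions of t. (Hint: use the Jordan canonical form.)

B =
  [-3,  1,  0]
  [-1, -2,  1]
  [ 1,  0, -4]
e^{tB} =
  [-t^2*exp(-3*t)/2 + exp(-3*t), t^2*exp(-3*t)/2 + t*exp(-3*t), t^2*exp(-3*t)/2]
  [-t*exp(-3*t), t*exp(-3*t) + exp(-3*t), t*exp(-3*t)]
  [-t^2*exp(-3*t)/2 + t*exp(-3*t), t^2*exp(-3*t)/2, t^2*exp(-3*t)/2 - t*exp(-3*t) + exp(-3*t)]

Strategy: write B = P · J · P⁻¹ where J is a Jordan canonical form, so e^{tB} = P · e^{tJ} · P⁻¹, and e^{tJ} can be computed block-by-block.

B has Jordan form
J =
  [-3,  1,  0]
  [ 0, -3,  1]
  [ 0,  0, -3]
(up to reordering of blocks).

Per-block formulas:
  For a 3×3 Jordan block J_3(-3): exp(t · J_3(-3)) = e^(-3t)·(I + t·N + (t^2/2)·N^2), where N is the 3×3 nilpotent shift.

After assembling e^{tJ} and conjugating by P, we get:

e^{tB} =
  [-t^2*exp(-3*t)/2 + exp(-3*t), t^2*exp(-3*t)/2 + t*exp(-3*t), t^2*exp(-3*t)/2]
  [-t*exp(-3*t), t*exp(-3*t) + exp(-3*t), t*exp(-3*t)]
  [-t^2*exp(-3*t)/2 + t*exp(-3*t), t^2*exp(-3*t)/2, t^2*exp(-3*t)/2 - t*exp(-3*t) + exp(-3*t)]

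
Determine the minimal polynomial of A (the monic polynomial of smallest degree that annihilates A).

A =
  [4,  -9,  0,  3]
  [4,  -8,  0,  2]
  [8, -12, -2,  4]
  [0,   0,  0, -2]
x^2 + 4*x + 4

The characteristic polynomial is χ_A(x) = (x + 2)^4, so the eigenvalues are known. The minimal polynomial is
  m_A(x) = Π_λ (x − λ)^{k_λ}
where k_λ is the size of the *largest* Jordan block for λ (equivalently, the smallest k with (A − λI)^k v = 0 for every generalised eigenvector v of λ).

  λ = -2: largest Jordan block has size 2, contributing (x + 2)^2

So m_A(x) = (x + 2)^2 = x^2 + 4*x + 4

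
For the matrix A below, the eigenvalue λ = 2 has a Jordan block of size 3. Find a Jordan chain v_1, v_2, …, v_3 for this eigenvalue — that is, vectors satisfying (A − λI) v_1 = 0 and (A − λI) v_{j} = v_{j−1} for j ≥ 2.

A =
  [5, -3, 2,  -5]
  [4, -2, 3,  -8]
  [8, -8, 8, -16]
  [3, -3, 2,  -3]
A Jordan chain for λ = 2 of length 3:
v_1 = (-2, -4, -8, -2)ᵀ
v_2 = (3, 4, 8, 3)ᵀ
v_3 = (1, 0, 0, 0)ᵀ

Let N = A − (2)·I. We want v_3 with N^3 v_3 = 0 but N^2 v_3 ≠ 0; then v_{j-1} := N · v_j for j = 3, …, 2.

Pick v_3 = (1, 0, 0, 0)ᵀ.
Then v_2 = N · v_3 = (3, 4, 8, 3)ᵀ.
Then v_1 = N · v_2 = (-2, -4, -8, -2)ᵀ.

Sanity check: (A − (2)·I) v_1 = (0, 0, 0, 0)ᵀ = 0. ✓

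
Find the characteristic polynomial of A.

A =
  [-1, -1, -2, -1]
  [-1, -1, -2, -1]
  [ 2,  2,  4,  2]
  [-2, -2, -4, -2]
x^4

Expanding det(x·I − A) (e.g. by cofactor expansion or by noting that A is similar to its Jordan form J, which has the same characteristic polynomial as A) gives
  χ_A(x) = x^4
which factors as x^4. The eigenvalues (with algebraic multiplicities) are λ = 0 with multiplicity 4.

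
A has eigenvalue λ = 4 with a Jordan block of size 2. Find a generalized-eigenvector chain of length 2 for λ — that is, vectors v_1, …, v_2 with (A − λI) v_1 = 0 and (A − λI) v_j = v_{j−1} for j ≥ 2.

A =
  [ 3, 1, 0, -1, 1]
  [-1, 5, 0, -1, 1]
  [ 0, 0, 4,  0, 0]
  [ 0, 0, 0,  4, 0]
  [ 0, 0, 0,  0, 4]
A Jordan chain for λ = 4 of length 2:
v_1 = (-1, -1, 0, 0, 0)ᵀ
v_2 = (1, 0, 0, 0, 0)ᵀ

Let N = A − (4)·I. We want v_2 with N^2 v_2 = 0 but N^1 v_2 ≠ 0; then v_{j-1} := N · v_j for j = 2, …, 2.

Pick v_2 = (1, 0, 0, 0, 0)ᵀ.
Then v_1 = N · v_2 = (-1, -1, 0, 0, 0)ᵀ.

Sanity check: (A − (4)·I) v_1 = (0, 0, 0, 0, 0)ᵀ = 0. ✓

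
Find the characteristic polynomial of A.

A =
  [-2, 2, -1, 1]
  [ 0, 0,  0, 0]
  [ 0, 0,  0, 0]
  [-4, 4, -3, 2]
x^4

Expanding det(x·I − A) (e.g. by cofactor expansion or by noting that A is similar to its Jordan form J, which has the same characteristic polynomial as A) gives
  χ_A(x) = x^4
which factors as x^4. The eigenvalues (with algebraic multiplicities) are λ = 0 with multiplicity 4.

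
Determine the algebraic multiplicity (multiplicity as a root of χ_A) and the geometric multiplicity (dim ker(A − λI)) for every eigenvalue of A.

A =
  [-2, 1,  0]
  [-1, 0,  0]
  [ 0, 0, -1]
λ = -1: alg = 3, geom = 2

Step 1 — factor the characteristic polynomial to read off the algebraic multiplicities:
  χ_A(x) = (x + 1)^3

Step 2 — compute geometric multiplicities via the rank-nullity identity g(λ) = n − rank(A − λI):
  rank(A − (-1)·I) = 1, so dim ker(A − (-1)·I) = n − 1 = 2

Summary:
  λ = -1: algebraic multiplicity = 3, geometric multiplicity = 2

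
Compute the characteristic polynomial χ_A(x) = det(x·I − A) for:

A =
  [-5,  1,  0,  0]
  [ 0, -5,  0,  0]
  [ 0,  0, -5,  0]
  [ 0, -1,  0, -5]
x^4 + 20*x^3 + 150*x^2 + 500*x + 625

Expanding det(x·I − A) (e.g. by cofactor expansion or by noting that A is similar to its Jordan form J, which has the same characteristic polynomial as A) gives
  χ_A(x) = x^4 + 20*x^3 + 150*x^2 + 500*x + 625
which factors as (x + 5)^4. The eigenvalues (with algebraic multiplicities) are λ = -5 with multiplicity 4.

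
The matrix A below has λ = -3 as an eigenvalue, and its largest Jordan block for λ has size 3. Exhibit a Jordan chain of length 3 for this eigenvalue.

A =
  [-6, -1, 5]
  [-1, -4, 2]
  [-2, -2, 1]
A Jordan chain for λ = -3 of length 3:
v_1 = (-6, -2, -4)ᵀ
v_2 = (-1, -1, -2)ᵀ
v_3 = (0, 1, 0)ᵀ

Let N = A − (-3)·I. We want v_3 with N^3 v_3 = 0 but N^2 v_3 ≠ 0; then v_{j-1} := N · v_j for j = 3, …, 2.

Pick v_3 = (0, 1, 0)ᵀ.
Then v_2 = N · v_3 = (-1, -1, -2)ᵀ.
Then v_1 = N · v_2 = (-6, -2, -4)ᵀ.

Sanity check: (A − (-3)·I) v_1 = (0, 0, 0)ᵀ = 0. ✓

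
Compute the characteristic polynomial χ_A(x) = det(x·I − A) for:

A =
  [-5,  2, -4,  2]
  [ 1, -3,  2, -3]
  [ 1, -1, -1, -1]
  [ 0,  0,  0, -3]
x^4 + 12*x^3 + 54*x^2 + 108*x + 81

Expanding det(x·I − A) (e.g. by cofactor expansion or by noting that A is similar to its Jordan form J, which has the same characteristic polynomial as A) gives
  χ_A(x) = x^4 + 12*x^3 + 54*x^2 + 108*x + 81
which factors as (x + 3)^4. The eigenvalues (with algebraic multiplicities) are λ = -3 with multiplicity 4.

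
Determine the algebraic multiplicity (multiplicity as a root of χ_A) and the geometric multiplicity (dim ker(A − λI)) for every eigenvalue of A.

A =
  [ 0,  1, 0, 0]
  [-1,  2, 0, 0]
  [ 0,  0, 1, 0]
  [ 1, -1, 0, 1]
λ = 1: alg = 4, geom = 3

Step 1 — factor the characteristic polynomial to read off the algebraic multiplicities:
  χ_A(x) = (x - 1)^4

Step 2 — compute geometric multiplicities via the rank-nullity identity g(λ) = n − rank(A − λI):
  rank(A − (1)·I) = 1, so dim ker(A − (1)·I) = n − 1 = 3

Summary:
  λ = 1: algebraic multiplicity = 4, geometric multiplicity = 3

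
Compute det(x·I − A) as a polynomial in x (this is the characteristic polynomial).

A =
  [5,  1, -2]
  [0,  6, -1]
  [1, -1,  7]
x^3 - 18*x^2 + 108*x - 216

Expanding det(x·I − A) (e.g. by cofactor expansion or by noting that A is similar to its Jordan form J, which has the same characteristic polynomial as A) gives
  χ_A(x) = x^3 - 18*x^2 + 108*x - 216
which factors as (x - 6)^3. The eigenvalues (with algebraic multiplicities) are λ = 6 with multiplicity 3.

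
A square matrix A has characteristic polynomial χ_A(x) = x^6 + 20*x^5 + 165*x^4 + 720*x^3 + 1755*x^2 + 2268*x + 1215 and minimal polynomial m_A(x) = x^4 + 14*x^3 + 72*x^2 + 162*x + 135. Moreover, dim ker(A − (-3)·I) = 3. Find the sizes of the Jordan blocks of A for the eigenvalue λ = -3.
Block sizes for λ = -3: [3, 1, 1]

Step 1 — from the characteristic polynomial, algebraic multiplicity of λ = -3 is 5. From dim ker(A − (-3)·I) = 3, there are exactly 3 Jordan blocks for λ = -3.
Step 2 — from the minimal polynomial, the factor (x + 3)^3 tells us the largest block for λ = -3 has size 3.
Step 3 — with total size 5, 3 blocks, and largest block 3, the block sizes (in nonincreasing order) are [3, 1, 1].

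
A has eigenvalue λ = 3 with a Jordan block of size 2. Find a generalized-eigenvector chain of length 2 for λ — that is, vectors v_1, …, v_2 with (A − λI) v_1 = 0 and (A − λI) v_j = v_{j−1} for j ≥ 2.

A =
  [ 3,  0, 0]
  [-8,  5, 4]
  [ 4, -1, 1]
A Jordan chain for λ = 3 of length 2:
v_1 = (0, -8, 4)ᵀ
v_2 = (1, 0, 0)ᵀ

Let N = A − (3)·I. We want v_2 with N^2 v_2 = 0 but N^1 v_2 ≠ 0; then v_{j-1} := N · v_j for j = 2, …, 2.

Pick v_2 = (1, 0, 0)ᵀ.
Then v_1 = N · v_2 = (0, -8, 4)ᵀ.

Sanity check: (A − (3)·I) v_1 = (0, 0, 0)ᵀ = 0. ✓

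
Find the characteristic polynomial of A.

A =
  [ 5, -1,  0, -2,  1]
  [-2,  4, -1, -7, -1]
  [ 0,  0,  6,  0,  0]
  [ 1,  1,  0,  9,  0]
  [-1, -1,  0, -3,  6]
x^5 - 30*x^4 + 360*x^3 - 2160*x^2 + 6480*x - 7776

Expanding det(x·I − A) (e.g. by cofactor expansion or by noting that A is similar to its Jordan form J, which has the same characteristic polynomial as A) gives
  χ_A(x) = x^5 - 30*x^4 + 360*x^3 - 2160*x^2 + 6480*x - 7776
which factors as (x - 6)^5. The eigenvalues (with algebraic multiplicities) are λ = 6 with multiplicity 5.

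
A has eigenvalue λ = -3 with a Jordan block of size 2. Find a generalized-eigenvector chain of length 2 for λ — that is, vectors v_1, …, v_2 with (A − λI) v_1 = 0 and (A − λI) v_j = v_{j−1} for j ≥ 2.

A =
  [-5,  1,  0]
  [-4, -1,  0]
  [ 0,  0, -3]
A Jordan chain for λ = -3 of length 2:
v_1 = (-2, -4, 0)ᵀ
v_2 = (1, 0, 0)ᵀ

Let N = A − (-3)·I. We want v_2 with N^2 v_2 = 0 but N^1 v_2 ≠ 0; then v_{j-1} := N · v_j for j = 2, …, 2.

Pick v_2 = (1, 0, 0)ᵀ.
Then v_1 = N · v_2 = (-2, -4, 0)ᵀ.

Sanity check: (A − (-3)·I) v_1 = (0, 0, 0)ᵀ = 0. ✓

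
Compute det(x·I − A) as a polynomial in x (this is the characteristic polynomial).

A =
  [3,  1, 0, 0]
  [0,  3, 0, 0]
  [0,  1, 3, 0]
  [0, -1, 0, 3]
x^4 - 12*x^3 + 54*x^2 - 108*x + 81

Expanding det(x·I − A) (e.g. by cofactor expansion or by noting that A is similar to its Jordan form J, which has the same characteristic polynomial as A) gives
  χ_A(x) = x^4 - 12*x^3 + 54*x^2 - 108*x + 81
which factors as (x - 3)^4. The eigenvalues (with algebraic multiplicities) are λ = 3 with multiplicity 4.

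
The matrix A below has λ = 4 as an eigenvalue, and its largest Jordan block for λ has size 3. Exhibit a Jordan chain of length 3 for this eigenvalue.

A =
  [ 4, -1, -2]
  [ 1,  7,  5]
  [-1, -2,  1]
A Jordan chain for λ = 4 of length 3:
v_1 = (1, -2, 1)ᵀ
v_2 = (0, 1, -1)ᵀ
v_3 = (1, 0, 0)ᵀ

Let N = A − (4)·I. We want v_3 with N^3 v_3 = 0 but N^2 v_3 ≠ 0; then v_{j-1} := N · v_j for j = 3, …, 2.

Pick v_3 = (1, 0, 0)ᵀ.
Then v_2 = N · v_3 = (0, 1, -1)ᵀ.
Then v_1 = N · v_2 = (1, -2, 1)ᵀ.

Sanity check: (A − (4)·I) v_1 = (0, 0, 0)ᵀ = 0. ✓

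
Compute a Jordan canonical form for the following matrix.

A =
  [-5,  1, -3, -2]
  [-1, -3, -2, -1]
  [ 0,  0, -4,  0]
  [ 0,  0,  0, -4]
J_3(-4) ⊕ J_1(-4)

The characteristic polynomial is
  det(x·I − A) = x^4 + 16*x^3 + 96*x^2 + 256*x + 256 = (x + 4)^4

Eigenvalues and multiplicities (the geometric multiplicity of λ is n − rank(A − λI), which equals the number of Jordan blocks for λ):
  λ = -4: algebraic multiplicity = 4, geometric multiplicity = 2

Determining the block sizes for each eigenvalue:
  λ = -4: with am = 4 and gm = 2, the partition is not yet determined (e.g. several partitions of 4 into 2 parts exist). Let N = A − (-4)·I. Computing rank(N^1) = 2, rank(N^2) = 1, rank(N^3) = 0; the number of blocks of size ≥ j is rank(N^{j−1}) − rank(N^j), giving [2, 1, 1]. So we have 1 block(s) of size 3, 1 block(s) of size 1 → block sizes [3, 1]

Assembling the blocks gives a Jordan form
J =
  [-4,  1,  0,  0]
  [ 0, -4,  1,  0]
  [ 0,  0, -4,  0]
  [ 0,  0,  0, -4]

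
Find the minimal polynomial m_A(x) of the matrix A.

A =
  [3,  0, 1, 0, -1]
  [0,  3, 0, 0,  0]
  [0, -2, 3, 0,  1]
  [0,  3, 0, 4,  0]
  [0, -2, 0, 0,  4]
x^3 - 10*x^2 + 33*x - 36

The characteristic polynomial is χ_A(x) = (x - 4)^2*(x - 3)^3, so the eigenvalues are known. The minimal polynomial is
  m_A(x) = Π_λ (x − λ)^{k_λ}
where k_λ is the size of the *largest* Jordan block for λ (equivalently, the smallest k with (A − λI)^k v = 0 for every generalised eigenvector v of λ).

  λ = 3: largest Jordan block has size 2, contributing (x − 3)^2
  λ = 4: largest Jordan block has size 1, contributing (x − 4)

So m_A(x) = (x - 4)*(x - 3)^2 = x^3 - 10*x^2 + 33*x - 36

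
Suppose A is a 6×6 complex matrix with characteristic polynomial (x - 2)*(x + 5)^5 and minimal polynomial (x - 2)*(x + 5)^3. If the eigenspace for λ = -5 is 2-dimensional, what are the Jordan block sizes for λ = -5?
Block sizes for λ = -5: [3, 2]

Step 1 — from the characteristic polynomial, algebraic multiplicity of λ = -5 is 5. From dim ker(A − (-5)·I) = 2, there are exactly 2 Jordan blocks for λ = -5.
Step 2 — from the minimal polynomial, the factor (x + 5)^3 tells us the largest block for λ = -5 has size 3.
Step 3 — with total size 5, 2 blocks, and largest block 3, the block sizes (in nonincreasing order) are [3, 2].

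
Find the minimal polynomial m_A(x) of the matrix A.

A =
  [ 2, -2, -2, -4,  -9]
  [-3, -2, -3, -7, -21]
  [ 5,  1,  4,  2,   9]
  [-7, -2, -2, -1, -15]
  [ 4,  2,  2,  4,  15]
x^4 - 15*x^3 + 81*x^2 - 189*x + 162

The characteristic polynomial is χ_A(x) = (x - 6)*(x - 3)^4, so the eigenvalues are known. The minimal polynomial is
  m_A(x) = Π_λ (x − λ)^{k_λ}
where k_λ is the size of the *largest* Jordan block for λ (equivalently, the smallest k with (A − λI)^k v = 0 for every generalised eigenvector v of λ).

  λ = 3: largest Jordan block has size 3, contributing (x − 3)^3
  λ = 6: largest Jordan block has size 1, contributing (x − 6)

So m_A(x) = (x - 6)*(x - 3)^3 = x^4 - 15*x^3 + 81*x^2 - 189*x + 162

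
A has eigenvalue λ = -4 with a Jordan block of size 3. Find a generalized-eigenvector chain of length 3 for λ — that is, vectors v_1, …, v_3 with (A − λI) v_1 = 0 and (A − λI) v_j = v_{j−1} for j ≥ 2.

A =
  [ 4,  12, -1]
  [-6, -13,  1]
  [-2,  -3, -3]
A Jordan chain for λ = -4 of length 3:
v_1 = (-6, 4, 0)ᵀ
v_2 = (8, -6, -2)ᵀ
v_3 = (1, 0, 0)ᵀ

Let N = A − (-4)·I. We want v_3 with N^3 v_3 = 0 but N^2 v_3 ≠ 0; then v_{j-1} := N · v_j for j = 3, …, 2.

Pick v_3 = (1, 0, 0)ᵀ.
Then v_2 = N · v_3 = (8, -6, -2)ᵀ.
Then v_1 = N · v_2 = (-6, 4, 0)ᵀ.

Sanity check: (A − (-4)·I) v_1 = (0, 0, 0)ᵀ = 0. ✓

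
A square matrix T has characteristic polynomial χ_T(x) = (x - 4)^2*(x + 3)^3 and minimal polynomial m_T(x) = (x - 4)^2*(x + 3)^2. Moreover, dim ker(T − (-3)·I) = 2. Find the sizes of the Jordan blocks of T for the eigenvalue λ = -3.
Block sizes for λ = -3: [2, 1]

Step 1 — from the characteristic polynomial, algebraic multiplicity of λ = -3 is 3. From dim ker(T − (-3)·I) = 2, there are exactly 2 Jordan blocks for λ = -3.
Step 2 — from the minimal polynomial, the factor (x + 3)^2 tells us the largest block for λ = -3 has size 2.
Step 3 — with total size 3, 2 blocks, and largest block 2, the block sizes (in nonincreasing order) are [2, 1].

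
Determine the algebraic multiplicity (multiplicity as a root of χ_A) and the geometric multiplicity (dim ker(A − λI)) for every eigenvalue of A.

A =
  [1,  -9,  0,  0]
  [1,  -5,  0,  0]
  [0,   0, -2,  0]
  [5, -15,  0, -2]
λ = -2: alg = 4, geom = 3

Step 1 — factor the characteristic polynomial to read off the algebraic multiplicities:
  χ_A(x) = (x + 2)^4

Step 2 — compute geometric multiplicities via the rank-nullity identity g(λ) = n − rank(A − λI):
  rank(A − (-2)·I) = 1, so dim ker(A − (-2)·I) = n − 1 = 3

Summary:
  λ = -2: algebraic multiplicity = 4, geometric multiplicity = 3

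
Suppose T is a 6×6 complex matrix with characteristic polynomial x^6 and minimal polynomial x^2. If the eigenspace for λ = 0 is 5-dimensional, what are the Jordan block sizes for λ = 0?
Block sizes for λ = 0: [2, 1, 1, 1, 1]

Step 1 — from the characteristic polynomial, algebraic multiplicity of λ = 0 is 6. From dim ker(T − (0)·I) = 5, there are exactly 5 Jordan blocks for λ = 0.
Step 2 — from the minimal polynomial, the factor (x − 0)^2 tells us the largest block for λ = 0 has size 2.
Step 3 — with total size 6, 5 blocks, and largest block 2, the block sizes (in nonincreasing order) are [2, 1, 1, 1, 1].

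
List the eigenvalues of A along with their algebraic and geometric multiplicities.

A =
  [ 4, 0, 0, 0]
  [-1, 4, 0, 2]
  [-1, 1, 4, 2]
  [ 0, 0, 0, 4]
λ = 4: alg = 4, geom = 2

Step 1 — factor the characteristic polynomial to read off the algebraic multiplicities:
  χ_A(x) = (x - 4)^4

Step 2 — compute geometric multiplicities via the rank-nullity identity g(λ) = n − rank(A − λI):
  rank(A − (4)·I) = 2, so dim ker(A − (4)·I) = n − 2 = 2

Summary:
  λ = 4: algebraic multiplicity = 4, geometric multiplicity = 2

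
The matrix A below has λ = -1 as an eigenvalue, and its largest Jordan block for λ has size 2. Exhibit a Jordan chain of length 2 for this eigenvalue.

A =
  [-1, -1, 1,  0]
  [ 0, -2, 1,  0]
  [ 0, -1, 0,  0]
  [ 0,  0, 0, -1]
A Jordan chain for λ = -1 of length 2:
v_1 = (-1, -1, -1, 0)ᵀ
v_2 = (0, 1, 0, 0)ᵀ

Let N = A − (-1)·I. We want v_2 with N^2 v_2 = 0 but N^1 v_2 ≠ 0; then v_{j-1} := N · v_j for j = 2, …, 2.

Pick v_2 = (0, 1, 0, 0)ᵀ.
Then v_1 = N · v_2 = (-1, -1, -1, 0)ᵀ.

Sanity check: (A − (-1)·I) v_1 = (0, 0, 0, 0)ᵀ = 0. ✓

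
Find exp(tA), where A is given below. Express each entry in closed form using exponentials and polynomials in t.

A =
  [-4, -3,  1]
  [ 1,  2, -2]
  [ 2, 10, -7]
e^{tA} =
  [-t*exp(-3*t) + exp(-3*t), -t^2*exp(-3*t) - 3*t*exp(-3*t), t^2*exp(-3*t)/2 + t*exp(-3*t)]
  [t*exp(-3*t), t^2*exp(-3*t) + 5*t*exp(-3*t) + exp(-3*t), -t^2*exp(-3*t)/2 - 2*t*exp(-3*t)]
  [2*t*exp(-3*t), 2*t^2*exp(-3*t) + 10*t*exp(-3*t), -t^2*exp(-3*t) - 4*t*exp(-3*t) + exp(-3*t)]

Strategy: write A = P · J · P⁻¹ where J is a Jordan canonical form, so e^{tA} = P · e^{tJ} · P⁻¹, and e^{tJ} can be computed block-by-block.

A has Jordan form
J =
  [-3,  1,  0]
  [ 0, -3,  1]
  [ 0,  0, -3]
(up to reordering of blocks).

Per-block formulas:
  For a 3×3 Jordan block J_3(-3): exp(t · J_3(-3)) = e^(-3t)·(I + t·N + (t^2/2)·N^2), where N is the 3×3 nilpotent shift.

After assembling e^{tJ} and conjugating by P, we get:

e^{tA} =
  [-t*exp(-3*t) + exp(-3*t), -t^2*exp(-3*t) - 3*t*exp(-3*t), t^2*exp(-3*t)/2 + t*exp(-3*t)]
  [t*exp(-3*t), t^2*exp(-3*t) + 5*t*exp(-3*t) + exp(-3*t), -t^2*exp(-3*t)/2 - 2*t*exp(-3*t)]
  [2*t*exp(-3*t), 2*t^2*exp(-3*t) + 10*t*exp(-3*t), -t^2*exp(-3*t) - 4*t*exp(-3*t) + exp(-3*t)]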